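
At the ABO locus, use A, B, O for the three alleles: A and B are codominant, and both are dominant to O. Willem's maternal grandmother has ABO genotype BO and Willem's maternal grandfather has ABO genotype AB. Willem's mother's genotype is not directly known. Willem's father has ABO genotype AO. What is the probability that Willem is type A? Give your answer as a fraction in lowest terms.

3/8

Willem's mother's ABO genotype from BO × AB: 1/4 AB, 1/4 AO, 1/4 BB, 1/4 BO.
Crossing each possibility with the father AO and summing P(type A): 1/4·1/2 + 1/4·3/4 + 1/4·0 + 1/4·1/4 = 3/8.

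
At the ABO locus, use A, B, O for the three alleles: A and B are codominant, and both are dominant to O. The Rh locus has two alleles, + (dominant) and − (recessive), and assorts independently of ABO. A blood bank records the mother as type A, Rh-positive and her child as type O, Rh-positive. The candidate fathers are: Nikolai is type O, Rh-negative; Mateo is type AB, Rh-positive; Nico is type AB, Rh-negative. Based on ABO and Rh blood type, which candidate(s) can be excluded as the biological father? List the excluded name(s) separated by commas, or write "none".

Mateo, Nico

A candidate is excluded only if no genotype consistent with his phenotype could produce a type O, Rh-positive child with a type A, Rh-positive mother.
Mateo (type AB, Rh+): no genotype consistent with that phenotype can produce a type-O Rh+ child with a type-A mother.
Nico (type AB, Rh-): no genotype consistent with that phenotype can produce a type-O Rh+ child with a type-A mother.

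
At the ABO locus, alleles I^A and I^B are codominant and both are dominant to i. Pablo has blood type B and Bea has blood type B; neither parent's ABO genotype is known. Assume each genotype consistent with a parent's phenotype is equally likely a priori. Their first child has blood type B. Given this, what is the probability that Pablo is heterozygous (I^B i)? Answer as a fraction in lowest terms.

Possible genotypes: Pablo ∈ {I^B I^B, I^B i}; Bea ∈ {I^B I^B, I^B i}.
Weight each parental genotype pair by prior × P(type-B child):
  I^B I^B × I^B I^B: posterior weight 4/15.
  I^B I^B × I^B i: posterior weight 4/15.
  I^B i × I^B I^B: posterior weight 4/15.
  I^B i × I^B i: posterior weight 1/5.
Sum the posterior weight over pairs where Pablo is I^B i: 7/15.

7/15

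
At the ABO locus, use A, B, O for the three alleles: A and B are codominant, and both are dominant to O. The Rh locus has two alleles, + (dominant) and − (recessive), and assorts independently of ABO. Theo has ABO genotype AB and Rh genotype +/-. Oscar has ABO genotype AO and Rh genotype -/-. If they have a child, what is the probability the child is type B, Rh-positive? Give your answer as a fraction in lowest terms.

ABO cross AB × AO → offspring phenotypes: 1/2 A, 1/4 B, 1/4 AB.
Rh cross +/- × -/- → 1/2 Rh+, 1/2 Rh-.
Independent loci: P(type B, Rh-positive) = 1/4 × 1/2 = 1/8.

1/8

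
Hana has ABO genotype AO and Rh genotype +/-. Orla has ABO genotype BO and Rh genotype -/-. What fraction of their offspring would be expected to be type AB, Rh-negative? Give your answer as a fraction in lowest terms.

1/8

ABO cross AO × BO → offspring phenotypes: 1/4 O, 1/4 A, 1/4 B, 1/4 AB.
Rh cross +/- × -/- → 1/2 Rh+, 1/2 Rh-.
Independent loci: P(type AB, Rh-negative) = 1/4 × 1/2 = 1/8.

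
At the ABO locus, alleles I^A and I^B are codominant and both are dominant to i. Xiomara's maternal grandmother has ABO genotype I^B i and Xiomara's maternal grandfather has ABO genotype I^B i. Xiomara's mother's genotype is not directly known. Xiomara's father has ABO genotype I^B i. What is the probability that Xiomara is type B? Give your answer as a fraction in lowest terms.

Xiomara's mother's ABO genotype from I^B i × I^B i: 1/4 I^B I^B, 1/2 I^B i, 1/4 i i.
Crossing each possibility with the father I^B i and summing P(type B): 1/4·1 + 1/2·3/4 + 1/4·1/2 = 3/4.

3/4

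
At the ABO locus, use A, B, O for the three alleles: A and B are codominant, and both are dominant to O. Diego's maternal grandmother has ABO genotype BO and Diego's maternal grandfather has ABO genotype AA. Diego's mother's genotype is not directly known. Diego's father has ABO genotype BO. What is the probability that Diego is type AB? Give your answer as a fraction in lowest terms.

1/4

Diego's mother's ABO genotype from BO × AA: 1/2 AB, 1/2 AO.
Crossing each possibility with the father BO and summing P(type AB): 1/2·1/4 + 1/2·1/4 = 1/4.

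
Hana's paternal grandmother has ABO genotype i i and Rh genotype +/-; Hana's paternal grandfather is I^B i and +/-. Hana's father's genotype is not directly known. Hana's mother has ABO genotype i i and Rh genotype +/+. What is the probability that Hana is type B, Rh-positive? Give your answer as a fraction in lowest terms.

Hana's father's ABO genotype from i i × I^B i: 1/2 I^B i, 1/2 i i.
Crossing each possibility with the mother i i and summing P(type B): 1/2·1/2 + 1/2·0 = 1/4.
Similarly for Rh via the father's Rh distribution: P(Rh+) = 1.
Independent loci: 1/4 × 1 = 1/4.

1/4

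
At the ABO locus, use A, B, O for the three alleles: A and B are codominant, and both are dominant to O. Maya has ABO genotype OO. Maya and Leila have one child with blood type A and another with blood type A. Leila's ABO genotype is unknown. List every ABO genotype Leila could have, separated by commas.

For each candidate genotype of Leila, check whether crossing it with OO can produce every observed child phenotype.
  AA → possible child types {A} ✓
  AB → possible child types {A, B} ✓
  AO → possible child types {O, A} ✓
  BB → possible child types {B} ✗
  BO → possible child types {O, B} ✗
  OO → possible child types {O} ✗

AA, AB, AO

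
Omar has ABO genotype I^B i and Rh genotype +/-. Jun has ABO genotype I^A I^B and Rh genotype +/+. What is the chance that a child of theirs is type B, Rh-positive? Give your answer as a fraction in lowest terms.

ABO cross I^B i × I^A I^B → offspring phenotypes: 1/4 A, 1/2 B, 1/4 AB.
Rh cross +/- × +/+ → 1 Rh+.
Independent loci: P(type B, Rh-positive) = 1/2 × 1 = 1/2.

1/2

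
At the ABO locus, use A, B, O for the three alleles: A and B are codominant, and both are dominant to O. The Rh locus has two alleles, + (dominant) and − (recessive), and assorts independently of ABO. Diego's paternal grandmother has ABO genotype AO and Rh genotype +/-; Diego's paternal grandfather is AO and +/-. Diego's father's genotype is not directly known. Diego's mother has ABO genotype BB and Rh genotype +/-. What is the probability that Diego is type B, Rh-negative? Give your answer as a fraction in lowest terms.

1/8

Diego's father's ABO genotype from AO × AO: 1/4 AA, 1/2 AO, 1/4 OO.
Crossing each possibility with the mother BB and summing P(type B): 1/4·0 + 1/2·1/2 + 1/4·1 = 1/2.
Similarly for Rh via the father's Rh distribution: P(Rh-) = 1/4.
Independent loci: 1/2 × 1/4 = 1/8.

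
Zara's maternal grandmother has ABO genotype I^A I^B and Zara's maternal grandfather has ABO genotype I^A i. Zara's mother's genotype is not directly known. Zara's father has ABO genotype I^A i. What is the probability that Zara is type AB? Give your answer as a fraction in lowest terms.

1/8

Zara's mother's ABO genotype from I^A I^B × I^A i: 1/4 I^A I^A, 1/4 I^A I^B, 1/4 I^A i, 1/4 I^B i.
Crossing each possibility with the father I^A i and summing P(type AB): 1/4·0 + 1/4·1/4 + 1/4·0 + 1/4·1/4 = 1/8.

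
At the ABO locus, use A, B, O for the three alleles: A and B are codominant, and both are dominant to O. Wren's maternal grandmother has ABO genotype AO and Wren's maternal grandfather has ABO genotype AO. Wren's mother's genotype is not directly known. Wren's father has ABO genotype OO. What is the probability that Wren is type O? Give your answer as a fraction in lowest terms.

Wren's mother's ABO genotype from AO × AO: 1/4 AA, 1/2 AO, 1/4 OO.
Crossing each possibility with the father OO and summing P(type O): 1/4·0 + 1/2·1/2 + 1/4·1 = 1/2.

1/2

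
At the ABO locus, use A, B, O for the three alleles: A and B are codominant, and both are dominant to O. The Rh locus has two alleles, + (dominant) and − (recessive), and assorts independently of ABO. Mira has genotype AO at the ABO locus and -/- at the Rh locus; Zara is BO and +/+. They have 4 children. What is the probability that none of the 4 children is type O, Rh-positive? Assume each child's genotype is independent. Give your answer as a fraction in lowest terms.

ABO cross AO × BO → 1/4 O, 1/4 A, 1/4 B, 1/4 AB.
Rh cross -/- × +/+ → 1 Rh+; so P(type O, Rh-positive) = 1/4 × 1 = 1/4 per child.
P(not type O, Rh-positive) = 3/4 for one child; (3/4)^4 = 81/256.

81/256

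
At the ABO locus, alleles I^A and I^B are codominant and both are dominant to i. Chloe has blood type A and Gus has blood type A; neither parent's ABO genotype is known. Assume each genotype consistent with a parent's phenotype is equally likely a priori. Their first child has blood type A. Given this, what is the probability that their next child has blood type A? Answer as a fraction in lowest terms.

19/20

Possible genotypes: Chloe ∈ {I^A I^A, I^A i}; Gus ∈ {I^A I^A, I^A i}.
Weight each parental genotype pair by prior × P(type-A child):
  I^A I^A × I^A I^A: posterior weight 4/15; P(next child type A) = 1.
  I^A I^A × I^A i: posterior weight 4/15; P(next child type A) = 1.
  I^A i × I^A I^A: posterior weight 4/15; P(next child type A) = 1.
  I^A i × I^A i: posterior weight 1/5; P(next child type A) = 3/4.
Weighted sum = 19/20.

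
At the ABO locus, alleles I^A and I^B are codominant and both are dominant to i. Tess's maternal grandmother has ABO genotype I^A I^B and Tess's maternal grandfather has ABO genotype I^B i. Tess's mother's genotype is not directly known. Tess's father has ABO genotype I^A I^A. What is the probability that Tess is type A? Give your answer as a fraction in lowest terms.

Tess's mother's ABO genotype from I^A I^B × I^B i: 1/4 I^A I^B, 1/4 I^A i, 1/4 I^B I^B, 1/4 I^B i.
Crossing each possibility with the father I^A I^A and summing P(type A): 1/4·1/2 + 1/4·1 + 1/4·0 + 1/4·1/2 = 1/2.

1/2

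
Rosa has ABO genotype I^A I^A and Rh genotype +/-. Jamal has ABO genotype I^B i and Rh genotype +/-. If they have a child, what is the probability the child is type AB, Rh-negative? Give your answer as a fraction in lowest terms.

ABO cross I^A I^A × I^B i → offspring phenotypes: 1/2 A, 1/2 AB.
Rh cross +/- × +/- → 3/4 Rh+, 1/4 Rh-.
Independent loci: P(type AB, Rh-negative) = 1/2 × 1/4 = 1/8.

1/8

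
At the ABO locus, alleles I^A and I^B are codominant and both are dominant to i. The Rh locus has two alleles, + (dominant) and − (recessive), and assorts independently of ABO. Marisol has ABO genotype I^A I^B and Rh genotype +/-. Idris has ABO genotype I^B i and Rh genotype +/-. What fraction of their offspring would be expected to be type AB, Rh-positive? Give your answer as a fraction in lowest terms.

3/16

ABO cross I^A I^B × I^B i → offspring phenotypes: 1/4 A, 1/2 B, 1/4 AB.
Rh cross +/- × +/- → 3/4 Rh+, 1/4 Rh-.
Independent loci: P(type AB, Rh-positive) = 1/4 × 3/4 = 3/16.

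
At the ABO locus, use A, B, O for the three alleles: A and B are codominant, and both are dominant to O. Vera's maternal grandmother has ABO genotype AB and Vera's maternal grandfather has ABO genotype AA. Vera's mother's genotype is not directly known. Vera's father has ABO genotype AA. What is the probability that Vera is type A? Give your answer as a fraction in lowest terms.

Vera's mother's ABO genotype from AB × AA: 1/2 AA, 1/2 AB.
Crossing each possibility with the father AA and summing P(type A): 1/2·1 + 1/2·1/2 = 3/4.

3/4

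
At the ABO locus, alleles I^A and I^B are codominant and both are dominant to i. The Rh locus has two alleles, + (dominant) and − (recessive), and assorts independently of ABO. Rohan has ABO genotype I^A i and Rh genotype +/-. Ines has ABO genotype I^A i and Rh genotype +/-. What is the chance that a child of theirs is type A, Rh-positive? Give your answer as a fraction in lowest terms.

ABO cross I^A i × I^A i → offspring phenotypes: 1/4 O, 3/4 A.
Rh cross +/- × +/- → 3/4 Rh+, 1/4 Rh-.
Independent loci: P(type A, Rh-positive) = 3/4 × 3/4 = 9/16.

9/16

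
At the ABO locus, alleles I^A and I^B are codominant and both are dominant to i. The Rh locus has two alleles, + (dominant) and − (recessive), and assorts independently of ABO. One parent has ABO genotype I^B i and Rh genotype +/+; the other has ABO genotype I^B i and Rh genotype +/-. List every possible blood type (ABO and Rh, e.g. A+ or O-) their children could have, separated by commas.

Gametes from I^B i × I^B i give offspring ABO genotypes I^B I^B, I^B i, i i, i.e. phenotypes O, B.
Rh cross +/+ × +/- → phenotypes Rh+.
Combining independently: O+, B+.

O+, B+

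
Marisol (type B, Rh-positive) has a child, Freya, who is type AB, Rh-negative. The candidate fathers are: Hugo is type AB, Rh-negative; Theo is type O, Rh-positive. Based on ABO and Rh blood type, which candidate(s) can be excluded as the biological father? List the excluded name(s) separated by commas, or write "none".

A candidate is excluded only if no genotype consistent with his phenotype could produce a type AB, Rh-negative child with a type B, Rh-positive mother.
Theo (type O, Rh+): no genotype consistent with that phenotype can produce a type-AB Rh- child with a type-B mother.

Theo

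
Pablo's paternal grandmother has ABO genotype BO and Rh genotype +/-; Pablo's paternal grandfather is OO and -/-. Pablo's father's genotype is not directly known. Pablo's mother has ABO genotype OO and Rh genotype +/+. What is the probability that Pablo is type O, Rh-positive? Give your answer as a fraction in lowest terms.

Pablo's father's ABO genotype from BO × OO: 1/2 BO, 1/2 OO.
Crossing each possibility with the mother OO and summing P(type O): 1/2·1/2 + 1/2·1 = 3/4.
Similarly for Rh via the father's Rh distribution: P(Rh+) = 1.
Independent loci: 3/4 × 1 = 3/4.

3/4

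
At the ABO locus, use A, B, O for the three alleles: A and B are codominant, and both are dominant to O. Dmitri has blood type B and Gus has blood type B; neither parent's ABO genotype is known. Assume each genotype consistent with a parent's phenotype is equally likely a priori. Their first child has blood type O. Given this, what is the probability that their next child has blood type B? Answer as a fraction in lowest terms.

3/4

Possible genotypes: Dmitri ∈ {BB, BO}; Gus ∈ {BB, BO}.
Weight each parental genotype pair by prior × P(type-O child):
  BO × BO: posterior weight 1; P(next child type B) = 3/4.
Weighted sum = 3/4.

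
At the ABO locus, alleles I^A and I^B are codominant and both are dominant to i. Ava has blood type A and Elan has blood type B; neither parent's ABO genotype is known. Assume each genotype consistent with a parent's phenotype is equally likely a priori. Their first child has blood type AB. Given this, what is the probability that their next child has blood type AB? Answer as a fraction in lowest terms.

25/36

Possible genotypes: Ava ∈ {I^A I^A, I^A i}; Elan ∈ {I^B I^B, I^B i}.
Weight each parental genotype pair by prior × P(type-AB child):
  I^A I^A × I^B I^B: posterior weight 4/9; P(next child type AB) = 1.
  I^A I^A × I^B i: posterior weight 2/9; P(next child type AB) = 1/2.
  I^A i × I^B I^B: posterior weight 2/9; P(next child type AB) = 1/2.
  I^A i × I^B i: posterior weight 1/9; P(next child type AB) = 1/4.
Weighted sum = 25/36.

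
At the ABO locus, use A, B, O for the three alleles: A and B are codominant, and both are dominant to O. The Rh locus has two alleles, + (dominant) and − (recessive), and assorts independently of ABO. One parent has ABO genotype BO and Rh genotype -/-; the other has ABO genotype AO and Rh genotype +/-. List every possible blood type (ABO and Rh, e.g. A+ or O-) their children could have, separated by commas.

O+, O-, A+, A-, B+, B-, AB+, AB-

Gametes from BO × AO give offspring ABO genotypes AB, AO, BO, OO, i.e. phenotypes O, A, B, AB.
Rh cross -/- × +/- → phenotypes Rh+, Rh-.
Combining independently: O+, O-, A+, A-, B+, B-, AB+, AB-.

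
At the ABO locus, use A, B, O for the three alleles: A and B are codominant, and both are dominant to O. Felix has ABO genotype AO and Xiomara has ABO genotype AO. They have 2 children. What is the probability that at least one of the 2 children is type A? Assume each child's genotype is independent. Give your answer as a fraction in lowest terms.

15/16

ABO cross AO × AO → 1/4 O, 3/4 A.
So P(type A) = 3/4 per child.
P(none) = (1/4)^2 = 1/16; P(at least one) = 1 − 1/16 = 15/16.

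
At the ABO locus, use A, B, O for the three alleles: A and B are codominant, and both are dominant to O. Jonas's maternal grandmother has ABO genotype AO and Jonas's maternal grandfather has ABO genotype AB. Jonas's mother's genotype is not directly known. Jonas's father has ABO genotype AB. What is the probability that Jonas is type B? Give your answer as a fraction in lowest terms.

1/4

Jonas's mother's ABO genotype from AO × AB: 1/4 AA, 1/4 AB, 1/4 AO, 1/4 BO.
Crossing each possibility with the father AB and summing P(type B): 1/4·0 + 1/4·1/4 + 1/4·1/4 + 1/4·1/2 = 1/4.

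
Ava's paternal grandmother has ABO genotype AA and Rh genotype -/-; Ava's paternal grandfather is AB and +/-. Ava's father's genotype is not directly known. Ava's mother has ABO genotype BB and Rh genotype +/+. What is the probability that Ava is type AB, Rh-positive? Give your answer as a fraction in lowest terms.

3/4

Ava's father's ABO genotype from AA × AB: 1/2 AA, 1/2 AB.
Crossing each possibility with the mother BB and summing P(type AB): 1/2·1 + 1/2·1/2 = 3/4.
Similarly for Rh via the father's Rh distribution: P(Rh+) = 1.
Independent loci: 3/4 × 1 = 3/4.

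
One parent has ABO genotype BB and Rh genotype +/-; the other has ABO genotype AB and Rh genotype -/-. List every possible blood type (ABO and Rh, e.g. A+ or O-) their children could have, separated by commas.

Gametes from BB × AB give offspring ABO genotypes AB, BB, i.e. phenotypes B, AB.
Rh cross +/- × -/- → phenotypes Rh+, Rh-.
Combining independently: B+, B-, AB+, AB-.

B+, B-, AB+, AB-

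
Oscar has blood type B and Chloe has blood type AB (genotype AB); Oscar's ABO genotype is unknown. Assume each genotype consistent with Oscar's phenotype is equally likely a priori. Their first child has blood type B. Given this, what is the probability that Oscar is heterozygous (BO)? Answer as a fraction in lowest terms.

Possible genotypes: Oscar ∈ {BB, BO}; Chloe ∈ {AB}.
Weight each parental genotype pair by prior × P(type-B child):
  BB × AB: posterior weight 1/2.
  BO × AB: posterior weight 1/2.
Sum the posterior weight over pairs where Oscar is BO: 1/2.

1/2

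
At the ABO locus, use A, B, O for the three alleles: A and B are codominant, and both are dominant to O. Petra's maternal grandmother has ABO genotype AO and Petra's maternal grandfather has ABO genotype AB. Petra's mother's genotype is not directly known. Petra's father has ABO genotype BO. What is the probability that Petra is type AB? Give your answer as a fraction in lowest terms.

Petra's mother's ABO genotype from AO × AB: 1/4 AA, 1/4 AB, 1/4 AO, 1/4 BO.
Crossing each possibility with the father BO and summing P(type AB): 1/4·1/2 + 1/4·1/4 + 1/4·1/4 + 1/4·0 = 1/4.

1/4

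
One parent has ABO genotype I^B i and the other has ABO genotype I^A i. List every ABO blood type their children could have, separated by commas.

O, A, B, AB

Gametes from I^B i × I^A i give offspring ABO genotypes I^A I^B, I^A i, I^B i, i i, i.e. phenotypes O, A, B, AB.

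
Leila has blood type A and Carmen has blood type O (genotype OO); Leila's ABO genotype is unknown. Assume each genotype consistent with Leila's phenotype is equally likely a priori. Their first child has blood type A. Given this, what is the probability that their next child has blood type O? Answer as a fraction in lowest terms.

Possible genotypes: Leila ∈ {AA, AO}; Carmen ∈ {OO}.
Weight each parental genotype pair by prior × P(type-A child):
  AA × OO: posterior weight 2/3; P(next child type O) = 0.
  AO × OO: posterior weight 1/3; P(next child type O) = 1/2.
Weighted sum = 1/6.

1/6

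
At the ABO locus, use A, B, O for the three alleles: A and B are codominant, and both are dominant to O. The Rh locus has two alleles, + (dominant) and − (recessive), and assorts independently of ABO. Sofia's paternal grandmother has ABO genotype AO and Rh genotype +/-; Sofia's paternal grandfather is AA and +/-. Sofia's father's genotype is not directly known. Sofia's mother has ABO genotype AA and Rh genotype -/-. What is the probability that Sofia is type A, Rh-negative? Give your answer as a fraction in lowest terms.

1/2

Sofia's father's ABO genotype from AO × AA: 1/2 AA, 1/2 AO.
Crossing each possibility with the mother AA and summing P(type A): 1/2·1 + 1/2·1 = 1.
Similarly for Rh via the father's Rh distribution: P(Rh-) = 1/2.
Independent loci: 1 × 1/2 = 1/2.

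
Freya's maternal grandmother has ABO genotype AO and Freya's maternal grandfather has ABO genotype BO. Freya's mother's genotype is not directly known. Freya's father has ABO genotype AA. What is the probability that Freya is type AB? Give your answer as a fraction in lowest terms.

1/4

Freya's mother's ABO genotype from AO × BO: 1/4 AB, 1/4 AO, 1/4 BO, 1/4 OO.
Crossing each possibility with the father AA and summing P(type AB): 1/4·1/2 + 1/4·0 + 1/4·1/2 + 1/4·0 = 1/4.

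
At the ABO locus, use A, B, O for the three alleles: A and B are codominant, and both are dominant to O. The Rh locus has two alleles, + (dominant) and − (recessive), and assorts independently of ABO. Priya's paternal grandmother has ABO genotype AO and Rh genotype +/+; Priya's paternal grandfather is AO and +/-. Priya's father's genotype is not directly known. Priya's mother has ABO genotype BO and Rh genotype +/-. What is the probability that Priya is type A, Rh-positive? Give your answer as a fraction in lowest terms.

Priya's father's ABO genotype from AO × AO: 1/4 AA, 1/2 AO, 1/4 OO.
Crossing each possibility with the mother BO and summing P(type A): 1/4·1/2 + 1/2·1/4 + 1/4·0 = 1/4.
Similarly for Rh via the father's Rh distribution: P(Rh+) = 7/8.
Independent loci: 1/4 × 7/8 = 7/32.

7/32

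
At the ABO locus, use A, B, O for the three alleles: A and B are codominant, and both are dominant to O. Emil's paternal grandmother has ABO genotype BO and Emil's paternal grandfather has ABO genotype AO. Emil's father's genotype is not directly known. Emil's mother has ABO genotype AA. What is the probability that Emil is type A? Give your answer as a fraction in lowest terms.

Emil's father's ABO genotype from BO × AO: 1/4 AB, 1/4 AO, 1/4 BO, 1/4 OO.
Crossing each possibility with the mother AA and summing P(type A): 1/4·1/2 + 1/4·1 + 1/4·1/2 + 1/4·1 = 3/4.

3/4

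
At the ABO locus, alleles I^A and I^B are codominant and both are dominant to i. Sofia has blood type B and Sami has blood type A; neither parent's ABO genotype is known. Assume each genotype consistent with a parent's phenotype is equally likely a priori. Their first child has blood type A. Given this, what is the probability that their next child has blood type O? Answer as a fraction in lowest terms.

1/12

Possible genotypes: Sofia ∈ {I^B I^B, I^B i}; Sami ∈ {I^A I^A, I^A i}.
Weight each parental genotype pair by prior × P(type-A child):
  I^B i × I^A I^A: posterior weight 2/3; P(next child type O) = 0.
  I^B i × I^A i: posterior weight 1/3; P(next child type O) = 1/4.
Weighted sum = 1/12.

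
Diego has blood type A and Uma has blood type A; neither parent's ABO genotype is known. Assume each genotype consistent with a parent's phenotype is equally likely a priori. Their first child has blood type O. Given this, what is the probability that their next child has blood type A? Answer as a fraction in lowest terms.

3/4

Possible genotypes: Diego ∈ {AA, AO}; Uma ∈ {AA, AO}.
Weight each parental genotype pair by prior × P(type-O child):
  AO × AO: posterior weight 1; P(next child type A) = 3/4.
Weighted sum = 3/4.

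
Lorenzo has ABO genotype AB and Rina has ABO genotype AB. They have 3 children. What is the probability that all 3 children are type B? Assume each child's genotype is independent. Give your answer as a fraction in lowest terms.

ABO cross AB × AB → 1/4 A, 1/4 B, 1/2 AB.
So P(type B) = 1/4 per child.
All 3 independent: (1/4)^3 = 1/64.

1/64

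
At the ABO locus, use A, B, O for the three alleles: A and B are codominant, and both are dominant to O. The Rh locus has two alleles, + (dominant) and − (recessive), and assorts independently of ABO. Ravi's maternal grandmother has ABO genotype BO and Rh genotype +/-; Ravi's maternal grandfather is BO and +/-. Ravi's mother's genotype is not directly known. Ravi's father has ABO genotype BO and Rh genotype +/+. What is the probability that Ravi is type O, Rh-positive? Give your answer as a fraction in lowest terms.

Ravi's mother's ABO genotype from BO × BO: 1/4 BB, 1/2 BO, 1/4 OO.
Crossing each possibility with the father BO and summing P(type O): 1/4·0 + 1/2·1/4 + 1/4·1/2 = 1/4.
Similarly for Rh via the mother's Rh distribution: P(Rh+) = 1.
Independent loci: 1/4 × 1 = 1/4.

1/4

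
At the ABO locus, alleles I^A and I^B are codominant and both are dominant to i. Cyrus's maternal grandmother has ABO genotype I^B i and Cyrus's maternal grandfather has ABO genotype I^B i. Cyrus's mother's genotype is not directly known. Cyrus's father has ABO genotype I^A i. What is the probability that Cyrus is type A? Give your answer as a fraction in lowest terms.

1/4

Cyrus's mother's ABO genotype from I^B i × I^B i: 1/4 I^B I^B, 1/2 I^B i, 1/4 i i.
Crossing each possibility with the father I^A i and summing P(type A): 1/4·0 + 1/2·1/4 + 1/4·1/2 = 1/4.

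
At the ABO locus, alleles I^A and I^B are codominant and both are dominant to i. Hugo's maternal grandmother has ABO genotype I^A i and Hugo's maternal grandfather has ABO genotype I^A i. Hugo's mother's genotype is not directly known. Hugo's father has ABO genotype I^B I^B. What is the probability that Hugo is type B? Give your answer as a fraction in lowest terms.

Hugo's mother's ABO genotype from I^A i × I^A i: 1/4 I^A I^A, 1/2 I^A i, 1/4 i i.
Crossing each possibility with the father I^B I^B and summing P(type B): 1/4·0 + 1/2·1/2 + 1/4·1 = 1/2.

1/2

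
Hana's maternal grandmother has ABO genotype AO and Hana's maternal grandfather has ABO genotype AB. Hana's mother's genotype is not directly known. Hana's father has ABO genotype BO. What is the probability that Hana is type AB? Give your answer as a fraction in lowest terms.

1/4

Hana's mother's ABO genotype from AO × AB: 1/4 AA, 1/4 AB, 1/4 AO, 1/4 BO.
Crossing each possibility with the father BO and summing P(type AB): 1/4·1/2 + 1/4·1/4 + 1/4·1/4 + 1/4·0 = 1/4.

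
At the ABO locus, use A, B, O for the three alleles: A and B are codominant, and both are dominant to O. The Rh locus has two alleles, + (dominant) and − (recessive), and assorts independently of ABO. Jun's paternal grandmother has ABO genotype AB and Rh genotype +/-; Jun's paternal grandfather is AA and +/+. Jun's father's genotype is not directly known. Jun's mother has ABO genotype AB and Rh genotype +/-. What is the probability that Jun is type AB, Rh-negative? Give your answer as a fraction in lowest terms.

Jun's father's ABO genotype from AB × AA: 1/2 AA, 1/2 AB.
Crossing each possibility with the mother AB and summing P(type AB): 1/2·1/2 + 1/2·1/2 = 1/2.
Similarly for Rh via the father's Rh distribution: P(Rh-) = 1/8.
Independent loci: 1/2 × 1/8 = 1/16.

1/16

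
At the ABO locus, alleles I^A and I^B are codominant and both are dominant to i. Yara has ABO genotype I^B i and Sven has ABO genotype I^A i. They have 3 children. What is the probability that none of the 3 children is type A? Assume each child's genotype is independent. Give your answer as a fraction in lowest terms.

27/64

ABO cross I^B i × I^A i → 1/4 O, 1/4 A, 1/4 B, 1/4 AB.
So P(type A) = 1/4 per child.
P(not type A) = 3/4 for one child; (3/4)^3 = 27/64.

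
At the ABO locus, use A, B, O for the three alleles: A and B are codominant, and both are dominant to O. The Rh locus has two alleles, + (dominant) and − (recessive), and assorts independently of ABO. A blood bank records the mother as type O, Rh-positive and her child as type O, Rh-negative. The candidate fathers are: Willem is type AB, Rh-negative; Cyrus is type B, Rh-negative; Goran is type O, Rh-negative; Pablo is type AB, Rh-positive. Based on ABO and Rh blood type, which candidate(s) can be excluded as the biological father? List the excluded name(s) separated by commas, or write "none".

A candidate is excluded only if no genotype consistent with his phenotype could produce a type O, Rh-negative child with a type O, Rh-positive mother.
Willem (type AB, Rh-): no genotype consistent with that phenotype can produce a type-O Rh- child with a type-O mother.
Pablo (type AB, Rh+): no genotype consistent with that phenotype can produce a type-O Rh- child with a type-O mother.

Willem, Pablo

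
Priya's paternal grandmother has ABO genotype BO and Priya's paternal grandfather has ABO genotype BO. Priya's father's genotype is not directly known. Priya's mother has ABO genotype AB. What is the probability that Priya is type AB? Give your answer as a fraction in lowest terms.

1/4

Priya's father's ABO genotype from BO × BO: 1/4 BB, 1/2 BO, 1/4 OO.
Crossing each possibility with the mother AB and summing P(type AB): 1/4·1/2 + 1/2·1/4 + 1/4·0 = 1/4.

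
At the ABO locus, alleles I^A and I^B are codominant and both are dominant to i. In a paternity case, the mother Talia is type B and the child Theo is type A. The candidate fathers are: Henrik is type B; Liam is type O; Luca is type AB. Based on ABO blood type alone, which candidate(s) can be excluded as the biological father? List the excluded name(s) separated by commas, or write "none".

Henrik, Liam

A candidate is excluded only if no genotype consistent with his phenotype could produce a type A child with a type B mother.
Henrik (type B): no genotype consistent with that phenotype can produce a type-A child with a type-B mother.
Liam (type O): no genotype consistent with that phenotype can produce a type-A child with a type-B mother.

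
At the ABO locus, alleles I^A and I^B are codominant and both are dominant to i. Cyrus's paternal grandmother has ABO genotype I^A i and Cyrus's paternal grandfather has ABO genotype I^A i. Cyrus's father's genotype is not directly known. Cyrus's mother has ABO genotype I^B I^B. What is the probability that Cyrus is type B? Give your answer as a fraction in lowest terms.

Cyrus's father's ABO genotype from I^A i × I^A i: 1/4 I^A I^A, 1/2 I^A i, 1/4 i i.
Crossing each possibility with the mother I^B I^B and summing P(type B): 1/4·0 + 1/2·1/2 + 1/4·1 = 1/2.

1/2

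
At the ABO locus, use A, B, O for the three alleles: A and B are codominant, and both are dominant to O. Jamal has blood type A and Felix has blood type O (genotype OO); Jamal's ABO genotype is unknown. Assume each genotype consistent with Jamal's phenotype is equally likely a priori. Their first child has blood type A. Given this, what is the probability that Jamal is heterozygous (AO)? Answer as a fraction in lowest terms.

1/3

Possible genotypes: Jamal ∈ {AA, AO}; Felix ∈ {OO}.
Weight each parental genotype pair by prior × P(type-A child):
  AA × OO: posterior weight 2/3.
  AO × OO: posterior weight 1/3.
Sum the posterior weight over pairs where Jamal is AO: 1/3.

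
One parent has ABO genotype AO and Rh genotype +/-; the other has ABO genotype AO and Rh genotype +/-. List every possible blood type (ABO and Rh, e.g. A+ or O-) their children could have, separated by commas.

O+, O-, A+, A-

Gametes from AO × AO give offspring ABO genotypes AA, AO, OO, i.e. phenotypes O, A.
Rh cross +/- × +/- → phenotypes Rh+, Rh-.
Combining independently: O+, O-, A+, A-.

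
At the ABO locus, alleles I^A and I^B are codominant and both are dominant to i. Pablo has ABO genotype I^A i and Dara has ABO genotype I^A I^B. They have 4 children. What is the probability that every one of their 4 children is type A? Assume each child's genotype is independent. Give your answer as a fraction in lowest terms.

1/16

ABO cross I^A i × I^A I^B → 1/2 A, 1/4 B, 1/4 AB.
So P(type A) = 1/2 per child.
All 4 independent: (1/2)^4 = 1/16.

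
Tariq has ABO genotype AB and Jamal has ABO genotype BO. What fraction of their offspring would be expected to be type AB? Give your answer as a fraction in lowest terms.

1/4

ABO cross AB × BO → offspring phenotypes: 1/4 A, 1/2 B, 1/4 AB.
So P(type AB) = 1/4.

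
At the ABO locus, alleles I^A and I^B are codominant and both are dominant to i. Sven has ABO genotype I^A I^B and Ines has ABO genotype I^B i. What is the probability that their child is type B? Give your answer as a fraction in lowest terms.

ABO cross I^A I^B × I^B i → offspring phenotypes: 1/4 A, 1/2 B, 1/4 AB.
So P(type B) = 1/2.

1/2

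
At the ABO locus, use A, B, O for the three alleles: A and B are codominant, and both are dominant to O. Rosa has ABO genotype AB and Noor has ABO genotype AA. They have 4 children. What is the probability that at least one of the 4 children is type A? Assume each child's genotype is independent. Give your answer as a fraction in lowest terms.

ABO cross AB × AA → 1/2 A, 1/2 AB.
So P(type A) = 1/2 per child.
P(none) = (1/2)^4 = 1/16; P(at least one) = 1 − 1/16 = 15/16.

15/16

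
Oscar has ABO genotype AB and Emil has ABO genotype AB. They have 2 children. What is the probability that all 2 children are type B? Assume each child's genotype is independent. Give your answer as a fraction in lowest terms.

ABO cross AB × AB → 1/4 A, 1/4 B, 1/2 AB.
So P(type B) = 1/4 per child.
All 2 independent: (1/4)^2 = 1/16.

1/16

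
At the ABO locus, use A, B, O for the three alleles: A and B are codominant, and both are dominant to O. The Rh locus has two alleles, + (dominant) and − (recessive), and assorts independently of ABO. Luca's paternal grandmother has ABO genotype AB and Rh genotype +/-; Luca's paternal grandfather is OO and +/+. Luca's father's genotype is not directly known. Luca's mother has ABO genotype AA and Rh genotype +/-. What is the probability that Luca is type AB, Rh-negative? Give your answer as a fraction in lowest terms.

Luca's father's ABO genotype from AB × OO: 1/2 AO, 1/2 BO.
Crossing each possibility with the mother AA and summing P(type AB): 1/2·0 + 1/2·1/2 = 1/4.
Similarly for Rh via the father's Rh distribution: P(Rh-) = 1/8.
Independent loci: 1/4 × 1/8 = 1/32.

1/32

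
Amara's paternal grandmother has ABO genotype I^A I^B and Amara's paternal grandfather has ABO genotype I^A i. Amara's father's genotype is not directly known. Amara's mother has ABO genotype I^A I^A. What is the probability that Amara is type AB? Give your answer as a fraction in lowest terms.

1/4

Amara's father's ABO genotype from I^A I^B × I^A i: 1/4 I^A I^A, 1/4 I^A I^B, 1/4 I^A i, 1/4 I^B i.
Crossing each possibility with the mother I^A I^A and summing P(type AB): 1/4·0 + 1/4·1/2 + 1/4·0 + 1/4·1/2 = 1/4.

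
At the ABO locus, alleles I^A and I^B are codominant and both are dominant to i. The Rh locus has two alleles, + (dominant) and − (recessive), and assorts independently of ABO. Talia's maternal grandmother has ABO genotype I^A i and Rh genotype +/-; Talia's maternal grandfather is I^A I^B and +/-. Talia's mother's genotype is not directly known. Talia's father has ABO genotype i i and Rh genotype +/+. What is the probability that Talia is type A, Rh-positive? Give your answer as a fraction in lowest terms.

Talia's mother's ABO genotype from I^A i × I^A I^B: 1/4 I^A I^A, 1/4 I^A I^B, 1/4 I^A i, 1/4 I^B i.
Crossing each possibility with the father i i and summing P(type A): 1/4·1 + 1/4·1/2 + 1/4·1/2 + 1/4·0 = 1/2.
Similarly for Rh via the mother's Rh distribution: P(Rh+) = 1.
Independent loci: 1/2 × 1 = 1/2.

1/2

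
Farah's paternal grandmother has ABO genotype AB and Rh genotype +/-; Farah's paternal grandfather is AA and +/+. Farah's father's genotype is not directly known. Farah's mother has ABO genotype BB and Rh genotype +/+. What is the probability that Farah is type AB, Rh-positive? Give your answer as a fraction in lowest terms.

3/4

Farah's father's ABO genotype from AB × AA: 1/2 AA, 1/2 AB.
Crossing each possibility with the mother BB and summing P(type AB): 1/2·1 + 1/2·1/2 = 3/4.
Similarly for Rh via the father's Rh distribution: P(Rh+) = 1.
Independent loci: 3/4 × 1 = 3/4.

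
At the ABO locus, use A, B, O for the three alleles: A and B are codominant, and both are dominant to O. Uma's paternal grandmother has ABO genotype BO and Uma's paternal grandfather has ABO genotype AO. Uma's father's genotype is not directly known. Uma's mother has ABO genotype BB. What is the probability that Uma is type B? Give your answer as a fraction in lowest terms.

3/4

Uma's father's ABO genotype from BO × AO: 1/4 AB, 1/4 AO, 1/4 BO, 1/4 OO.
Crossing each possibility with the mother BB and summing P(type B): 1/4·1/2 + 1/4·1/2 + 1/4·1 + 1/4·1 = 3/4.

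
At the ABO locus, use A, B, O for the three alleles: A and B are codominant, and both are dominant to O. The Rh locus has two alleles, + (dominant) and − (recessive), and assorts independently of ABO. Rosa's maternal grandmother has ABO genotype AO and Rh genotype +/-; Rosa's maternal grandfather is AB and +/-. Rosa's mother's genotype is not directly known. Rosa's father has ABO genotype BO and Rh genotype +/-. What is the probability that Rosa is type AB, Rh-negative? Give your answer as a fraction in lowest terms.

1/16

Rosa's mother's ABO genotype from AO × AB: 1/4 AA, 1/4 AB, 1/4 AO, 1/4 BO.
Crossing each possibility with the father BO and summing P(type AB): 1/4·1/2 + 1/4·1/4 + 1/4·1/4 + 1/4·0 = 1/4.
Similarly for Rh via the mother's Rh distribution: P(Rh-) = 1/4.
Independent loci: 1/4 × 1/4 = 1/16.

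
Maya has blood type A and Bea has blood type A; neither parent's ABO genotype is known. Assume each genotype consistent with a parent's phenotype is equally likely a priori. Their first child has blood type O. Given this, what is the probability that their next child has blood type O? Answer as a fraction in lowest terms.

1/4

Possible genotypes: Maya ∈ {I^A I^A, I^A i}; Bea ∈ {I^A I^A, I^A i}.
Weight each parental genotype pair by prior × P(type-O child):
  I^A i × I^A i: posterior weight 1; P(next child type O) = 1/4.
Weighted sum = 1/4.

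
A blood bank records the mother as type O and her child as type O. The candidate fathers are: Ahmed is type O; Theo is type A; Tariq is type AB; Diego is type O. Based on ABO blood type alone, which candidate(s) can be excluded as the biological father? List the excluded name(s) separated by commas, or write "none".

Tariq

A candidate is excluded only if no genotype consistent with his phenotype could produce a type O child with a type O mother.
Tariq (type AB): no genotype consistent with that phenotype can produce a type-O child with a type-O mother.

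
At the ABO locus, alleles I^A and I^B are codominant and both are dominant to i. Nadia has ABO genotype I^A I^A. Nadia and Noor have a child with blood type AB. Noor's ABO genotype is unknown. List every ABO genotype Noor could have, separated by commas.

I^A I^B, I^B I^B, I^B i

For each candidate genotype of Noor, check whether crossing it with I^A I^A can produce every observed child phenotype.
  I^A I^A → possible child types {A} ✗
  I^A I^B → possible child types {A, AB} ✓
  I^A i → possible child types {A} ✗
  I^B I^B → possible child types {AB} ✓
  I^B i → possible child types {A, AB} ✓
  i i → possible child types {A} ✗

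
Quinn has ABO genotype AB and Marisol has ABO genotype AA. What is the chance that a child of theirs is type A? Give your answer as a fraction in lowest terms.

1/2

ABO cross AB × AA → offspring phenotypes: 1/2 A, 1/2 AB.
So P(type A) = 1/2.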